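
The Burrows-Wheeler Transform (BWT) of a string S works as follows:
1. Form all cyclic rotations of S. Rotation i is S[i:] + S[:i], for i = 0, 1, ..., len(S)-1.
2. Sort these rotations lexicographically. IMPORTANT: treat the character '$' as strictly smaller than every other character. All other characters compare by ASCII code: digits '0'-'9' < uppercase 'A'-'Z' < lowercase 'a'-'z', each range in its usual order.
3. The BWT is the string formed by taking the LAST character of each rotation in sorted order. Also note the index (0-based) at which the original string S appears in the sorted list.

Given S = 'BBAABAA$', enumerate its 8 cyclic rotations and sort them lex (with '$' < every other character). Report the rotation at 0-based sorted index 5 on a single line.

Answer: BAA$BBAA

Derivation:
All 8 rotations (rotation i = S[i:]+S[:i]):
  rot[0] = BBAABAA$
  rot[1] = BAABAA$B
  rot[2] = AABAA$BB
  rot[3] = ABAA$BBA
  rot[4] = BAA$BBAA
  rot[5] = AA$BBAAB
  rot[6] = A$BBAABA
  rot[7] = $BBAABAA
Sorted (with $ < everything):
  sorted[0] = $BBAABAA
  sorted[1] = A$BBAABA
  sorted[2] = AA$BBAAB
  sorted[3] = AABAA$BB
  sorted[4] = ABAA$BBA
  sorted[5] = BAA$BBAA
  sorted[6] = BAABAA$B
  sorted[7] = BBAABAA$
sorted[5] = BAA$BBAA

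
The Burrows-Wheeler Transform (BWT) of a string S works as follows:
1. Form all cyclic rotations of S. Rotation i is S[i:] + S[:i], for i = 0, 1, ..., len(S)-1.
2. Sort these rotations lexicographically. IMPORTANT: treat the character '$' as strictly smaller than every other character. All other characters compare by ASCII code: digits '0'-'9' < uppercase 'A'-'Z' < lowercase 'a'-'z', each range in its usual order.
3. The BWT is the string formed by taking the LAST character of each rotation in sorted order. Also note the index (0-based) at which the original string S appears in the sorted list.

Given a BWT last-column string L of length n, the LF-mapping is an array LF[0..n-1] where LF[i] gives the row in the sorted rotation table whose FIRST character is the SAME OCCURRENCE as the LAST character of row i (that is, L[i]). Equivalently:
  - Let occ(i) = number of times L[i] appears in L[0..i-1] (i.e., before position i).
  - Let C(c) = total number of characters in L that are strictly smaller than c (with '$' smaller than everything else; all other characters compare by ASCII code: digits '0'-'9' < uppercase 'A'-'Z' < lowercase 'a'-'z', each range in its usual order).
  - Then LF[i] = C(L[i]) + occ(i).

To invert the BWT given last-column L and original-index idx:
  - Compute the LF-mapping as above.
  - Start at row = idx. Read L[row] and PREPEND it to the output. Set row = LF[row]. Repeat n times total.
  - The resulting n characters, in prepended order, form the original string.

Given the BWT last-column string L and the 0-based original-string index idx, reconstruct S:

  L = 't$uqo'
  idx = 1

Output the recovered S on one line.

LF mapping: 3 0 4 2 1
Walk LF starting at row 1, prepending L[row]:
  step 1: row=1, L[1]='$', prepend. Next row=LF[1]=0
  step 2: row=0, L[0]='t', prepend. Next row=LF[0]=3
  step 3: row=3, L[3]='q', prepend. Next row=LF[3]=2
  step 4: row=2, L[2]='u', prepend. Next row=LF[2]=4
  step 5: row=4, L[4]='o', prepend. Next row=LF[4]=1
Reversed output: ouqt$

Answer: ouqt$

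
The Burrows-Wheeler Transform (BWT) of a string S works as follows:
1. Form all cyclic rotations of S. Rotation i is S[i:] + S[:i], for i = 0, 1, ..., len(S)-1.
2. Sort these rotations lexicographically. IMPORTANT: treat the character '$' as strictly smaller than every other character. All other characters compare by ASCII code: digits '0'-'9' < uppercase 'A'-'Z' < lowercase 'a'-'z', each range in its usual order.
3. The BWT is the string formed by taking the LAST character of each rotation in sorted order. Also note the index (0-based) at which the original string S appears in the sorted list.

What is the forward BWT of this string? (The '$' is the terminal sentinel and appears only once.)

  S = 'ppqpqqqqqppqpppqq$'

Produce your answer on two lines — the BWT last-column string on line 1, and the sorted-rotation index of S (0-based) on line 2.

All 18 rotations (rotation i = S[i:]+S[:i]):
  rot[0] = ppqpqqqqqppqpppqq$
  rot[1] = pqpqqqqqppqpppqq$p
  rot[2] = qpqqqqqppqpppqq$pp
  rot[3] = pqqqqqppqpppqq$ppq
  rot[4] = qqqqqppqpppqq$ppqp
  rot[5] = qqqqppqpppqq$ppqpq
  rot[6] = qqqppqpppqq$ppqpqq
  rot[7] = qqppqpppqq$ppqpqqq
  rot[8] = qppqpppqq$ppqpqqqq
  rot[9] = ppqpppqq$ppqpqqqqq
  rot[10] = pqpppqq$ppqpqqqqqp
  rot[11] = qpppqq$ppqpqqqqqpp
  rot[12] = pppqq$ppqpqqqqqppq
  rot[13] = ppqq$ppqpqqqqqppqp
  rot[14] = pqq$ppqpqqqqqppqpp
  rot[15] = qq$ppqpqqqqqppqppp
  rot[16] = q$ppqpqqqqqppqpppq
  rot[17] = $ppqpqqqqqppqpppqq
Sorted (with $ < everything):
  sorted[0] = $ppqpqqqqqppqpppqq  (last char: 'q')
  sorted[1] = pppqq$ppqpqqqqqppq  (last char: 'q')
  sorted[2] = ppqpppqq$ppqpqqqqq  (last char: 'q')
  sorted[3] = ppqpqqqqqppqpppqq$  (last char: '$')
  sorted[4] = ppqq$ppqpqqqqqppqp  (last char: 'p')
  sorted[5] = pqpppqq$ppqpqqqqqp  (last char: 'p')
  sorted[6] = pqpqqqqqppqpppqq$p  (last char: 'p')
  sorted[7] = pqq$ppqpqqqqqppqpp  (last char: 'p')
  sorted[8] = pqqqqqppqpppqq$ppq  (last char: 'q')
  sorted[9] = q$ppqpqqqqqppqpppq  (last char: 'q')
  sorted[10] = qpppqq$ppqpqqqqqpp  (last char: 'p')
  sorted[11] = qppqpppqq$ppqpqqqq  (last char: 'q')
  sorted[12] = qpqqqqqppqpppqq$pp  (last char: 'p')
  sorted[13] = qq$ppqpqqqqqppqppp  (last char: 'p')
  sorted[14] = qqppqpppqq$ppqpqqq  (last char: 'q')
  sorted[15] = qqqppqpppqq$ppqpqq  (last char: 'q')
  sorted[16] = qqqqppqpppqq$ppqpq  (last char: 'q')
  sorted[17] = qqqqqppqpppqq$ppqp  (last char: 'p')
Last column: qqq$ppppqqpqppqqqp
Original string S is at sorted index 3

Answer: qqq$ppppqqpqppqqqp
3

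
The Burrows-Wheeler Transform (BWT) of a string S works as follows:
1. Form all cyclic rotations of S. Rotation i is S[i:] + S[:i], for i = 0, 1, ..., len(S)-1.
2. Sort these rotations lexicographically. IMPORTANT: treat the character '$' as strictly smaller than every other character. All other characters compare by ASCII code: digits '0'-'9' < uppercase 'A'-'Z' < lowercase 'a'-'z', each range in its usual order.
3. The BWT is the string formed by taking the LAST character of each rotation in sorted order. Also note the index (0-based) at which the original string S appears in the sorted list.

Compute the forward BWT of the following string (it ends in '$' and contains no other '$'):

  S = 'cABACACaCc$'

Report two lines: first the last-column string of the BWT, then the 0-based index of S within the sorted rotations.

Answer: ccBCAAAaCC$
10

Derivation:
All 11 rotations (rotation i = S[i:]+S[:i]):
  rot[0] = cABACACaCc$
  rot[1] = ABACACaCc$c
  rot[2] = BACACaCc$cA
  rot[3] = ACACaCc$cAB
  rot[4] = CACaCc$cABA
  rot[5] = ACaCc$cABAC
  rot[6] = CaCc$cABACA
  rot[7] = aCc$cABACAC
  rot[8] = Cc$cABACACa
  rot[9] = c$cABACACaC
  rot[10] = $cABACACaCc
Sorted (with $ < everything):
  sorted[0] = $cABACACaCc  (last char: 'c')
  sorted[1] = ABACACaCc$c  (last char: 'c')
  sorted[2] = ACACaCc$cAB  (last char: 'B')
  sorted[3] = ACaCc$cABAC  (last char: 'C')
  sorted[4] = BACACaCc$cA  (last char: 'A')
  sorted[5] = CACaCc$cABA  (last char: 'A')
  sorted[6] = CaCc$cABACA  (last char: 'A')
  sorted[7] = Cc$cABACACa  (last char: 'a')
  sorted[8] = aCc$cABACAC  (last char: 'C')
  sorted[9] = c$cABACACaC  (last char: 'C')
  sorted[10] = cABACACaCc$  (last char: '$')
Last column: ccBCAAAaCC$
Original string S is at sorted index 10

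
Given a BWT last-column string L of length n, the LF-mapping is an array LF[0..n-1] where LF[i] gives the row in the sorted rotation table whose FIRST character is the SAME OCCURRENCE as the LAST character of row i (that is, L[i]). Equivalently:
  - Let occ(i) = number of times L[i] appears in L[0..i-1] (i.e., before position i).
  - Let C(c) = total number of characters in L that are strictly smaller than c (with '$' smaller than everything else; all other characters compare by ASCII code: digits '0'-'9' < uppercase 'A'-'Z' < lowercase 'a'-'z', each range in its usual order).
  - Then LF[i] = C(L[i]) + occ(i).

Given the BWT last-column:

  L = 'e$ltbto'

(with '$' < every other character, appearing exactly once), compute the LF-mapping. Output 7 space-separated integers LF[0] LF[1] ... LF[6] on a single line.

Answer: 2 0 3 5 1 6 4

Derivation:
Char counts: '$':1, 'b':1, 'e':1, 'l':1, 'o':1, 't':2
C (first-col start): C('$')=0, C('b')=1, C('e')=2, C('l')=3, C('o')=4, C('t')=5
L[0]='e': occ=0, LF[0]=C('e')+0=2+0=2
L[1]='$': occ=0, LF[1]=C('$')+0=0+0=0
L[2]='l': occ=0, LF[2]=C('l')+0=3+0=3
L[3]='t': occ=0, LF[3]=C('t')+0=5+0=5
L[4]='b': occ=0, LF[4]=C('b')+0=1+0=1
L[5]='t': occ=1, LF[5]=C('t')+1=5+1=6
L[6]='o': occ=0, LF[6]=C('o')+0=4+0=4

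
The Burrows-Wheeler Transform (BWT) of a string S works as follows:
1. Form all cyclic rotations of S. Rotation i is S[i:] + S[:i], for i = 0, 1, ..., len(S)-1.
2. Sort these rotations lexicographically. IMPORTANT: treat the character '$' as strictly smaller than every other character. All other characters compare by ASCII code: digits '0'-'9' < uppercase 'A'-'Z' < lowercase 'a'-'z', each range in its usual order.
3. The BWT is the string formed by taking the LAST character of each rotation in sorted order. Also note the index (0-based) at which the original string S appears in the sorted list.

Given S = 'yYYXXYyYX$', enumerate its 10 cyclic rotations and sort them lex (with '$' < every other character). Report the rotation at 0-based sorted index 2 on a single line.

Answer: XXYyYX$yYY

Derivation:
All 10 rotations (rotation i = S[i:]+S[:i]):
  rot[0] = yYYXXYyYX$
  rot[1] = YYXXYyYX$y
  rot[2] = YXXYyYX$yY
  rot[3] = XXYyYX$yYY
  rot[4] = XYyYX$yYYX
  rot[5] = YyYX$yYYXX
  rot[6] = yYX$yYYXXY
  rot[7] = YX$yYYXXYy
  rot[8] = X$yYYXXYyY
  rot[9] = $yYYXXYyYX
Sorted (with $ < everything):
  sorted[0] = $yYYXXYyYX
  sorted[1] = X$yYYXXYyY
  sorted[2] = XXYyYX$yYY
  sorted[3] = XYyYX$yYYX
  sorted[4] = YX$yYYXXYy
  sorted[5] = YXXYyYX$yY
  sorted[6] = YYXXYyYX$y
  sorted[7] = YyYX$yYYXX
  sorted[8] = yYX$yYYXXY
  sorted[9] = yYYXXYyYX$
sorted[2] = XXYyYX$yYY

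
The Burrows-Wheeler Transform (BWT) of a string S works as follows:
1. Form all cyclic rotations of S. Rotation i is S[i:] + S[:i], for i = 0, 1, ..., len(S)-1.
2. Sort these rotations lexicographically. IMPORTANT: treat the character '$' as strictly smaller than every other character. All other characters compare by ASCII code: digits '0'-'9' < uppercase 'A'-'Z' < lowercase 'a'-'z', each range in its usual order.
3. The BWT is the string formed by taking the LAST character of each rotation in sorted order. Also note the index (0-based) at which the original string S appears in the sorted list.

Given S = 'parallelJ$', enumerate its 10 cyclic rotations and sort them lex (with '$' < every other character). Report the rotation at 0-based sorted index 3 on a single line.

All 10 rotations (rotation i = S[i:]+S[:i]):
  rot[0] = parallelJ$
  rot[1] = arallelJ$p
  rot[2] = rallelJ$pa
  rot[3] = allelJ$par
  rot[4] = llelJ$para
  rot[5] = lelJ$paral
  rot[6] = elJ$parall
  rot[7] = lJ$paralle
  rot[8] = J$parallel
  rot[9] = $parallelJ
Sorted (with $ < everything):
  sorted[0] = $parallelJ
  sorted[1] = J$parallel
  sorted[2] = allelJ$par
  sorted[3] = arallelJ$p
  sorted[4] = elJ$parall
  sorted[5] = lJ$paralle
  sorted[6] = lelJ$paral
  sorted[7] = llelJ$para
  sorted[8] = parallelJ$
  sorted[9] = rallelJ$pa
sorted[3] = arallelJ$p

Answer: arallelJ$p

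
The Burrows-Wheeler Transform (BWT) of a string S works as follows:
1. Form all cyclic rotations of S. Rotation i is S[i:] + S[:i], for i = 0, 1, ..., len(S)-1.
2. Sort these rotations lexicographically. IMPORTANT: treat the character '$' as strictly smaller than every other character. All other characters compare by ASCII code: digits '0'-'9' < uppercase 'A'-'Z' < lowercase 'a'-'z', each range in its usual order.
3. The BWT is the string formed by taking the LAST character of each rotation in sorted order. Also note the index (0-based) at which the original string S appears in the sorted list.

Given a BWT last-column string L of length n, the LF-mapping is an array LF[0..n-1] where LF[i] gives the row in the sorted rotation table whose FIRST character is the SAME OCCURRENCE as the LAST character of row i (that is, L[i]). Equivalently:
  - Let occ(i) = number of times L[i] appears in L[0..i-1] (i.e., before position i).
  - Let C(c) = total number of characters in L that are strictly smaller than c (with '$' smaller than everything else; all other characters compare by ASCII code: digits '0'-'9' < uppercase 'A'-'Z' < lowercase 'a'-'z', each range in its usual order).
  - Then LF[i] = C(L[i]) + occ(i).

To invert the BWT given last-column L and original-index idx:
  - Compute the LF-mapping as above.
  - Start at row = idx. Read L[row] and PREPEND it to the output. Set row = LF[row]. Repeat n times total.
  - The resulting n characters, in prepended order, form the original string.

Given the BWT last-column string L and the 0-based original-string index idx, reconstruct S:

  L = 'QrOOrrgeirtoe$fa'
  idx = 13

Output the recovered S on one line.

Answer: refrigeratorOOQ$

Derivation:
LF mapping: 3 11 1 2 12 13 8 5 9 14 15 10 6 0 7 4
Walk LF starting at row 13, prepending L[row]:
  step 1: row=13, L[13]='$', prepend. Next row=LF[13]=0
  step 2: row=0, L[0]='Q', prepend. Next row=LF[0]=3
  step 3: row=3, L[3]='O', prepend. Next row=LF[3]=2
  step 4: row=2, L[2]='O', prepend. Next row=LF[2]=1
  step 5: row=1, L[1]='r', prepend. Next row=LF[1]=11
  step 6: row=11, L[11]='o', prepend. Next row=LF[11]=10
  step 7: row=10, L[10]='t', prepend. Next row=LF[10]=15
  step 8: row=15, L[15]='a', prepend. Next row=LF[15]=4
  step 9: row=4, L[4]='r', prepend. Next row=LF[4]=12
  step 10: row=12, L[12]='e', prepend. Next row=LF[12]=6
  step 11: row=6, L[6]='g', prepend. Next row=LF[6]=8
  step 12: row=8, L[8]='i', prepend. Next row=LF[8]=9
  step 13: row=9, L[9]='r', prepend. Next row=LF[9]=14
  step 14: row=14, L[14]='f', prepend. Next row=LF[14]=7
  step 15: row=7, L[7]='e', prepend. Next row=LF[7]=5
  step 16: row=5, L[5]='r', prepend. Next row=LF[5]=13
Reversed output: refrigeratorOOQ$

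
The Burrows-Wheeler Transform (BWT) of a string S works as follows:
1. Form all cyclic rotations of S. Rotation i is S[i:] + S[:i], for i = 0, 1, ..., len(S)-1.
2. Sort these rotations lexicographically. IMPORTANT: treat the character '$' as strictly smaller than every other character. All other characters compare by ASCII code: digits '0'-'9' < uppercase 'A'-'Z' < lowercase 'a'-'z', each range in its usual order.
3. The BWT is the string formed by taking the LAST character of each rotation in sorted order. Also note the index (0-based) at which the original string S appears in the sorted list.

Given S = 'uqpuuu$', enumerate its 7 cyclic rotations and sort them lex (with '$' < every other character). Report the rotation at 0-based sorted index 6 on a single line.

Answer: uuu$uqp

Derivation:
All 7 rotations (rotation i = S[i:]+S[:i]):
  rot[0] = uqpuuu$
  rot[1] = qpuuu$u
  rot[2] = puuu$uq
  rot[3] = uuu$uqp
  rot[4] = uu$uqpu
  rot[5] = u$uqpuu
  rot[6] = $uqpuuu
Sorted (with $ < everything):
  sorted[0] = $uqpuuu
  sorted[1] = puuu$uq
  sorted[2] = qpuuu$u
  sorted[3] = u$uqpuu
  sorted[4] = uqpuuu$
  sorted[5] = uu$uqpu
  sorted[6] = uuu$uqp
sorted[6] = uuu$uqp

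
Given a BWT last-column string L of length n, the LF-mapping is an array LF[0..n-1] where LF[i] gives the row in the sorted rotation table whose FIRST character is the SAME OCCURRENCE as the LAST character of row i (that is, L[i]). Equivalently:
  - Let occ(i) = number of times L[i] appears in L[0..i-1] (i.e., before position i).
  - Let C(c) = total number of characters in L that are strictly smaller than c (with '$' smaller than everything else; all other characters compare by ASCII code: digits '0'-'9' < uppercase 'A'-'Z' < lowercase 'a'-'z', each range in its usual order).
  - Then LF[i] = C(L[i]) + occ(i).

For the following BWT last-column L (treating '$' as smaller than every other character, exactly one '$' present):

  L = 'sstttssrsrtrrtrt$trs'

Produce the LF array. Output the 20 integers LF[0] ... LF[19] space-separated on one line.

Char counts: '$':1, 'r':6, 's':6, 't':7
C (first-col start): C('$')=0, C('r')=1, C('s')=7, C('t')=13
L[0]='s': occ=0, LF[0]=C('s')+0=7+0=7
L[1]='s': occ=1, LF[1]=C('s')+1=7+1=8
L[2]='t': occ=0, LF[2]=C('t')+0=13+0=13
L[3]='t': occ=1, LF[3]=C('t')+1=13+1=14
L[4]='t': occ=2, LF[4]=C('t')+2=13+2=15
L[5]='s': occ=2, LF[5]=C('s')+2=7+2=9
L[6]='s': occ=3, LF[6]=C('s')+3=7+3=10
L[7]='r': occ=0, LF[7]=C('r')+0=1+0=1
L[8]='s': occ=4, LF[8]=C('s')+4=7+4=11
L[9]='r': occ=1, LF[9]=C('r')+1=1+1=2
L[10]='t': occ=3, LF[10]=C('t')+3=13+3=16
L[11]='r': occ=2, LF[11]=C('r')+2=1+2=3
L[12]='r': occ=3, LF[12]=C('r')+3=1+3=4
L[13]='t': occ=4, LF[13]=C('t')+4=13+4=17
L[14]='r': occ=4, LF[14]=C('r')+4=1+4=5
L[15]='t': occ=5, LF[15]=C('t')+5=13+5=18
L[16]='$': occ=0, LF[16]=C('$')+0=0+0=0
L[17]='t': occ=6, LF[17]=C('t')+6=13+6=19
L[18]='r': occ=5, LF[18]=C('r')+5=1+5=6
L[19]='s': occ=5, LF[19]=C('s')+5=7+5=12

Answer: 7 8 13 14 15 9 10 1 11 2 16 3 4 17 5 18 0 19 6 12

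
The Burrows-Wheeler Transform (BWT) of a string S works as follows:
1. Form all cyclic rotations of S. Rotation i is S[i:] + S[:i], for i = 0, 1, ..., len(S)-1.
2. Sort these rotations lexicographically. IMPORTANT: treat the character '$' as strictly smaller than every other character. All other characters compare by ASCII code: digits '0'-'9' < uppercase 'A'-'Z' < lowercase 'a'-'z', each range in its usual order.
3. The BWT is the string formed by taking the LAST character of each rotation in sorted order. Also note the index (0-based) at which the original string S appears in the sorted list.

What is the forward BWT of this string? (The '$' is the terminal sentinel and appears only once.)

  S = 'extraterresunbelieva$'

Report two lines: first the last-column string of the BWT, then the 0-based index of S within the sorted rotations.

Answer: avrnbtri$leutreeaxsee
8

Derivation:
All 21 rotations (rotation i = S[i:]+S[:i]):
  rot[0] = extraterresunbelieva$
  rot[1] = xtraterresunbelieva$e
  rot[2] = traterresunbelieva$ex
  rot[3] = raterresunbelieva$ext
  rot[4] = aterresunbelieva$extr
  rot[5] = terresunbelieva$extra
  rot[6] = erresunbelieva$extrat
  rot[7] = rresunbelieva$extrate
  rot[8] = resunbelieva$extrater
  rot[9] = esunbelieva$extraterr
  rot[10] = sunbelieva$extraterre
  rot[11] = unbelieva$extraterres
  rot[12] = nbelieva$extraterresu
  rot[13] = believa$extraterresun
  rot[14] = elieva$extraterresunb
  rot[15] = lieva$extraterresunbe
  rot[16] = ieva$extraterresunbel
  rot[17] = eva$extraterresunbeli
  rot[18] = va$extraterresunbelie
  rot[19] = a$extraterresunbeliev
  rot[20] = $extraterresunbelieva
Sorted (with $ < everything):
  sorted[0] = $extraterresunbelieva  (last char: 'a')
  sorted[1] = a$extraterresunbeliev  (last char: 'v')
  sorted[2] = aterresunbelieva$extr  (last char: 'r')
  sorted[3] = believa$extraterresun  (last char: 'n')
  sorted[4] = elieva$extraterresunb  (last char: 'b')
  sorted[5] = erresunbelieva$extrat  (last char: 't')
  sorted[6] = esunbelieva$extraterr  (last char: 'r')
  sorted[7] = eva$extraterresunbeli  (last char: 'i')
  sorted[8] = extraterresunbelieva$  (last char: '$')
  sorted[9] = ieva$extraterresunbel  (last char: 'l')
  sorted[10] = lieva$extraterresunbe  (last char: 'e')
  sorted[11] = nbelieva$extraterresu  (last char: 'u')
  sorted[12] = raterresunbelieva$ext  (last char: 't')
  sorted[13] = resunbelieva$extrater  (last char: 'r')
  sorted[14] = rresunbelieva$extrate  (last char: 'e')
  sorted[15] = sunbelieva$extraterre  (last char: 'e')
  sorted[16] = terresunbelieva$extra  (last char: 'a')
  sorted[17] = traterresunbelieva$ex  (last char: 'x')
  sorted[18] = unbelieva$extraterres  (last char: 's')
  sorted[19] = va$extraterresunbelie  (last char: 'e')
  sorted[20] = xtraterresunbelieva$e  (last char: 'e')
Last column: avrnbtri$leutreeaxsee
Original string S is at sorted index 8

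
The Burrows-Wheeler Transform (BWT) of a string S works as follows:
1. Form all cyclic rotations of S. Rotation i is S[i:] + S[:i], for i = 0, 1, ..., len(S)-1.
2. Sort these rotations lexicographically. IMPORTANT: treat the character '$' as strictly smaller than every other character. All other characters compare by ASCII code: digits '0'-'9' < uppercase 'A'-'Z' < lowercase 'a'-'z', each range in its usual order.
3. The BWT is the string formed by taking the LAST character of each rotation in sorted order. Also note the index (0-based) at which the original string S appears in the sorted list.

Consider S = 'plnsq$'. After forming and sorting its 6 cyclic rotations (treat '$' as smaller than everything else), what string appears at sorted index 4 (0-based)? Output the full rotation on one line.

All 6 rotations (rotation i = S[i:]+S[:i]):
  rot[0] = plnsq$
  rot[1] = lnsq$p
  rot[2] = nsq$pl
  rot[3] = sq$pln
  rot[4] = q$plns
  rot[5] = $plnsq
Sorted (with $ < everything):
  sorted[0] = $plnsq
  sorted[1] = lnsq$p
  sorted[2] = nsq$pl
  sorted[3] = plnsq$
  sorted[4] = q$plns
  sorted[5] = sq$pln
sorted[4] = q$plns

Answer: q$plns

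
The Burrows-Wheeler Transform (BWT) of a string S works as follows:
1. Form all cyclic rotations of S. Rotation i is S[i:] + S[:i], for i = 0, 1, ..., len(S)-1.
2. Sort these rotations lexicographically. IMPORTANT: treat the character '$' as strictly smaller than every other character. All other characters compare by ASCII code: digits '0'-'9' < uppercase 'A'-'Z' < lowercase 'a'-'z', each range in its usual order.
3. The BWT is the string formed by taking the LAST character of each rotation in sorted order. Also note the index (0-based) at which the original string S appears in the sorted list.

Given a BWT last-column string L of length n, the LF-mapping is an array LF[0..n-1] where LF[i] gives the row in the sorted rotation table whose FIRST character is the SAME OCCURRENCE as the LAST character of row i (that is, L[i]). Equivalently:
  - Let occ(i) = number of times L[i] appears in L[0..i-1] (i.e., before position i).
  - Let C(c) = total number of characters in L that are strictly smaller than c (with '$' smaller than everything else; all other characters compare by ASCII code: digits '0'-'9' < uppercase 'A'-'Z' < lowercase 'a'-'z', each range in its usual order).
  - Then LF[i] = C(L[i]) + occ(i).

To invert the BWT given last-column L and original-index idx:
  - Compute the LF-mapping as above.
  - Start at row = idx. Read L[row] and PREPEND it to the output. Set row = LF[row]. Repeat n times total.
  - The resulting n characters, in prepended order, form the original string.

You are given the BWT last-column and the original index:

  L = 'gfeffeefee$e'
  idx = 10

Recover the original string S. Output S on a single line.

LF mapping: 11 7 1 8 9 2 3 10 4 5 0 6
Walk LF starting at row 10, prepending L[row]:
  step 1: row=10, L[10]='$', prepend. Next row=LF[10]=0
  step 2: row=0, L[0]='g', prepend. Next row=LF[0]=11
  step 3: row=11, L[11]='e', prepend. Next row=LF[11]=6
  step 4: row=6, L[6]='e', prepend. Next row=LF[6]=3
  step 5: row=3, L[3]='f', prepend. Next row=LF[3]=8
  step 6: row=8, L[8]='e', prepend. Next row=LF[8]=4
  step 7: row=4, L[4]='f', prepend. Next row=LF[4]=9
  step 8: row=9, L[9]='e', prepend. Next row=LF[9]=5
  step 9: row=5, L[5]='e', prepend. Next row=LF[5]=2
  step 10: row=2, L[2]='e', prepend. Next row=LF[2]=1
  step 11: row=1, L[1]='f', prepend. Next row=LF[1]=7
  step 12: row=7, L[7]='f', prepend. Next row=LF[7]=10
Reversed output: ffeeefefeeg$

Answer: ffeeefefeeg$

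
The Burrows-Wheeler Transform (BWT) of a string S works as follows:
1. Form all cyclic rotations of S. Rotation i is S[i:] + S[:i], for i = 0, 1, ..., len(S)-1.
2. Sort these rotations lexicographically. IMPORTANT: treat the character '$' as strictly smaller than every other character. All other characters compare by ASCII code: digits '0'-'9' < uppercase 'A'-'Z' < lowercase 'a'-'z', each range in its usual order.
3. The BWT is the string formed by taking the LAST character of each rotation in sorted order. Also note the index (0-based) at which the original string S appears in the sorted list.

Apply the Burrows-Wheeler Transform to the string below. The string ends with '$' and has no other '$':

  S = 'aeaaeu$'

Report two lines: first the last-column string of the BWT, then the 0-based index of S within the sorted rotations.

All 7 rotations (rotation i = S[i:]+S[:i]):
  rot[0] = aeaaeu$
  rot[1] = eaaeu$a
  rot[2] = aaeu$ae
  rot[3] = aeu$aea
  rot[4] = eu$aeaa
  rot[5] = u$aeaae
  rot[6] = $aeaaeu
Sorted (with $ < everything):
  sorted[0] = $aeaaeu  (last char: 'u')
  sorted[1] = aaeu$ae  (last char: 'e')
  sorted[2] = aeaaeu$  (last char: '$')
  sorted[3] = aeu$aea  (last char: 'a')
  sorted[4] = eaaeu$a  (last char: 'a')
  sorted[5] = eu$aeaa  (last char: 'a')
  sorted[6] = u$aeaae  (last char: 'e')
Last column: ue$aaae
Original string S is at sorted index 2

Answer: ue$aaae
2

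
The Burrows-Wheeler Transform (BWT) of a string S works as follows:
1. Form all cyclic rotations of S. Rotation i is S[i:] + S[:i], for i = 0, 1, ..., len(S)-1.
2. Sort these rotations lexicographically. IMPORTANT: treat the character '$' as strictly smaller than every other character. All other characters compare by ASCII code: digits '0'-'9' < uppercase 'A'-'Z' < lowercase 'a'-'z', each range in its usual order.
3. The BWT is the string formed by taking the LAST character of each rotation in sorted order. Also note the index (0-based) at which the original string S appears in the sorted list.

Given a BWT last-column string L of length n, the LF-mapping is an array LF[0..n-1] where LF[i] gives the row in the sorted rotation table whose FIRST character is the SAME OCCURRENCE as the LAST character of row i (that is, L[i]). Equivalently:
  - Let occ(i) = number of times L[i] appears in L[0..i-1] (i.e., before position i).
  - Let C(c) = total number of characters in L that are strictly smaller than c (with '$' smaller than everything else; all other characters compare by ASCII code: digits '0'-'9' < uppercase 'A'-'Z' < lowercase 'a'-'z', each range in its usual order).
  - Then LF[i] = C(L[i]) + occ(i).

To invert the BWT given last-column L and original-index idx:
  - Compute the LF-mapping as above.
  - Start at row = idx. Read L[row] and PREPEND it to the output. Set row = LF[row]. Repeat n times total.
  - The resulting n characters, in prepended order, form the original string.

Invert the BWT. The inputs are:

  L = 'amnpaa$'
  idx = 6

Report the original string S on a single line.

Answer: panama$

Derivation:
LF mapping: 1 4 5 6 2 3 0
Walk LF starting at row 6, prepending L[row]:
  step 1: row=6, L[6]='$', prepend. Next row=LF[6]=0
  step 2: row=0, L[0]='a', prepend. Next row=LF[0]=1
  step 3: row=1, L[1]='m', prepend. Next row=LF[1]=4
  step 4: row=4, L[4]='a', prepend. Next row=LF[4]=2
  step 5: row=2, L[2]='n', prepend. Next row=LF[2]=5
  step 6: row=5, L[5]='a', prepend. Next row=LF[5]=3
  step 7: row=3, L[3]='p', prepend. Next row=LF[3]=6
Reversed output: panama$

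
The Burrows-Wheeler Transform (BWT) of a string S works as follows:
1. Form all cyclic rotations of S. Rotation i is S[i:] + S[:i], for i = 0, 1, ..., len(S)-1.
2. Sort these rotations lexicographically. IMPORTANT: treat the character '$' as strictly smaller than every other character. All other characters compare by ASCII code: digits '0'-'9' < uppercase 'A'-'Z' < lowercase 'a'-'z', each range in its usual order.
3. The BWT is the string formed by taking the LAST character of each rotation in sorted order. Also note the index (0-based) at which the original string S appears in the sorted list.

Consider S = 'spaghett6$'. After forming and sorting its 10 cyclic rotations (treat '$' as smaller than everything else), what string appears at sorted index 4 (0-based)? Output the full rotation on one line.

All 10 rotations (rotation i = S[i:]+S[:i]):
  rot[0] = spaghett6$
  rot[1] = paghett6$s
  rot[2] = aghett6$sp
  rot[3] = ghett6$spa
  rot[4] = hett6$spag
  rot[5] = ett6$spagh
  rot[6] = tt6$spaghe
  rot[7] = t6$spaghet
  rot[8] = 6$spaghett
  rot[9] = $spaghett6
Sorted (with $ < everything):
  sorted[0] = $spaghett6
  sorted[1] = 6$spaghett
  sorted[2] = aghett6$sp
  sorted[3] = ett6$spagh
  sorted[4] = ghett6$spa
  sorted[5] = hett6$spag
  sorted[6] = paghett6$s
  sorted[7] = spaghett6$
  sorted[8] = t6$spaghet
  sorted[9] = tt6$spaghe
sorted[4] = ghett6$spa

Answer: ghett6$spa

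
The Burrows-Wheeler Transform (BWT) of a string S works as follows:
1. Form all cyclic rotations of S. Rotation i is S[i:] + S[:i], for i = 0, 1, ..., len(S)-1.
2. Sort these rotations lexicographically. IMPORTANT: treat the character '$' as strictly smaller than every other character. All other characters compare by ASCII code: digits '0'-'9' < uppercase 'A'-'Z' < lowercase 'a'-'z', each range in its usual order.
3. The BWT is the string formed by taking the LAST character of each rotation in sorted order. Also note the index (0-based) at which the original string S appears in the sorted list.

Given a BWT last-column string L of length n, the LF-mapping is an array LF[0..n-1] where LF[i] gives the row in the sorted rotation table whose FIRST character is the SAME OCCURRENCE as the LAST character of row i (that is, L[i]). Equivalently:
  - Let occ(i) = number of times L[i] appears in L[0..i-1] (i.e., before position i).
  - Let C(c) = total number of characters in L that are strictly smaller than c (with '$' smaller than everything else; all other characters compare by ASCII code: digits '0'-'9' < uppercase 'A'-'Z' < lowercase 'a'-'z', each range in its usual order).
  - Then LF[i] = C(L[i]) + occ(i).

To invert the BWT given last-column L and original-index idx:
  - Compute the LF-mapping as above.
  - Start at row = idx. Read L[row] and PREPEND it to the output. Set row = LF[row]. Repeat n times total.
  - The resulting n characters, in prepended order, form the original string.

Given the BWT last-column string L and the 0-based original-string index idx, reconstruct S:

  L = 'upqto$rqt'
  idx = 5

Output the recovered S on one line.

Answer: rtqpoqtu$

Derivation:
LF mapping: 8 2 3 6 1 0 5 4 7
Walk LF starting at row 5, prepending L[row]:
  step 1: row=5, L[5]='$', prepend. Next row=LF[5]=0
  step 2: row=0, L[0]='u', prepend. Next row=LF[0]=8
  step 3: row=8, L[8]='t', prepend. Next row=LF[8]=7
  step 4: row=7, L[7]='q', prepend. Next row=LF[7]=4
  step 5: row=4, L[4]='o', prepend. Next row=LF[4]=1
  step 6: row=1, L[1]='p', prepend. Next row=LF[1]=2
  step 7: row=2, L[2]='q', prepend. Next row=LF[2]=3
  step 8: row=3, L[3]='t', prepend. Next row=LF[3]=6
  step 9: row=6, L[6]='r', prepend. Next row=LF[6]=5
Reversed output: rtqpoqtu$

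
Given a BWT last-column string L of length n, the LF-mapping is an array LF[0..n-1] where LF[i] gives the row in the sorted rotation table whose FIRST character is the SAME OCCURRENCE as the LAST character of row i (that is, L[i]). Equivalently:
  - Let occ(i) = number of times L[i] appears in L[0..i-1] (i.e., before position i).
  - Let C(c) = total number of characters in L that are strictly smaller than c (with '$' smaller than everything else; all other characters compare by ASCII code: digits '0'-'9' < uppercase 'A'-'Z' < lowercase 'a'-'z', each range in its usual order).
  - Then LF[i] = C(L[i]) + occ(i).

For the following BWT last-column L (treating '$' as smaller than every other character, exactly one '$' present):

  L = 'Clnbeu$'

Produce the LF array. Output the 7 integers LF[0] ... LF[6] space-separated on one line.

Answer: 1 4 5 2 3 6 0

Derivation:
Char counts: '$':1, 'C':1, 'b':1, 'e':1, 'l':1, 'n':1, 'u':1
C (first-col start): C('$')=0, C('C')=1, C('b')=2, C('e')=3, C('l')=4, C('n')=5, C('u')=6
L[0]='C': occ=0, LF[0]=C('C')+0=1+0=1
L[1]='l': occ=0, LF[1]=C('l')+0=4+0=4
L[2]='n': occ=0, LF[2]=C('n')+0=5+0=5
L[3]='b': occ=0, LF[3]=C('b')+0=2+0=2
L[4]='e': occ=0, LF[4]=C('e')+0=3+0=3
L[5]='u': occ=0, LF[5]=C('u')+0=6+0=6
L[6]='$': occ=0, LF[6]=C('$')+0=0+0=0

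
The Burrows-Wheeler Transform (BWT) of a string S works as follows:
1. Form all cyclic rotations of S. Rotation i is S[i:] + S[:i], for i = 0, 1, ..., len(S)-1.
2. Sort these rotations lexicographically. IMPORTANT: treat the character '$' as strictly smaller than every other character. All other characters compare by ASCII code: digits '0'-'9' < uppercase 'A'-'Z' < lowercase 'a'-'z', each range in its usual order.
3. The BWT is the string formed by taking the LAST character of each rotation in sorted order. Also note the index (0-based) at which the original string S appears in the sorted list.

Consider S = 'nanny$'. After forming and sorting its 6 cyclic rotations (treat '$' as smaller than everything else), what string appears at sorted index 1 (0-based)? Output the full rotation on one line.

Answer: anny$n

Derivation:
All 6 rotations (rotation i = S[i:]+S[:i]):
  rot[0] = nanny$
  rot[1] = anny$n
  rot[2] = nny$na
  rot[3] = ny$nan
  rot[4] = y$nann
  rot[5] = $nanny
Sorted (with $ < everything):
  sorted[0] = $nanny
  sorted[1] = anny$n
  sorted[2] = nanny$
  sorted[3] = nny$na
  sorted[4] = ny$nan
  sorted[5] = y$nann
sorted[1] = anny$n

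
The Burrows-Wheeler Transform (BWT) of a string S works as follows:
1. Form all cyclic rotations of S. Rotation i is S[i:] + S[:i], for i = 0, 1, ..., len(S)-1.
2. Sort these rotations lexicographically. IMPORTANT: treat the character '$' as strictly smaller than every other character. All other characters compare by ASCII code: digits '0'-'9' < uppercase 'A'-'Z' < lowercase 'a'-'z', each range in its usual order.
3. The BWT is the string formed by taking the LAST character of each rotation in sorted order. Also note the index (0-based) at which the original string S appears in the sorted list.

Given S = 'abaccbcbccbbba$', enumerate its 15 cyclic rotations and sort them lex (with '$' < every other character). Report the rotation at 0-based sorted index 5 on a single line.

All 15 rotations (rotation i = S[i:]+S[:i]):
  rot[0] = abaccbcbccbbba$
  rot[1] = baccbcbccbbba$a
  rot[2] = accbcbccbbba$ab
  rot[3] = ccbcbccbbba$aba
  rot[4] = cbcbccbbba$abac
  rot[5] = bcbccbbba$abacc
  rot[6] = cbccbbba$abaccb
  rot[7] = bccbbba$abaccbc
  rot[8] = ccbbba$abaccbcb
  rot[9] = cbbba$abaccbcbc
  rot[10] = bbba$abaccbcbcc
  rot[11] = bba$abaccbcbccb
  rot[12] = ba$abaccbcbccbb
  rot[13] = a$abaccbcbccbbb
  rot[14] = $abaccbcbccbbba
Sorted (with $ < everything):
  sorted[0] = $abaccbcbccbbba
  sorted[1] = a$abaccbcbccbbb
  sorted[2] = abaccbcbccbbba$
  sorted[3] = accbcbccbbba$ab
  sorted[4] = ba$abaccbcbccbb
  sorted[5] = baccbcbccbbba$a
  sorted[6] = bba$abaccbcbccb
  sorted[7] = bbba$abaccbcbcc
  sorted[8] = bcbccbbba$abacc
  sorted[9] = bccbbba$abaccbc
  sorted[10] = cbbba$abaccbcbc
  sorted[11] = cbcbccbbba$abac
  sorted[12] = cbccbbba$abaccb
  sorted[13] = ccbbba$abaccbcb
  sorted[14] = ccbcbccbbba$aba
sorted[5] = baccbcbccbbba$a

Answer: baccbcbccbbba$a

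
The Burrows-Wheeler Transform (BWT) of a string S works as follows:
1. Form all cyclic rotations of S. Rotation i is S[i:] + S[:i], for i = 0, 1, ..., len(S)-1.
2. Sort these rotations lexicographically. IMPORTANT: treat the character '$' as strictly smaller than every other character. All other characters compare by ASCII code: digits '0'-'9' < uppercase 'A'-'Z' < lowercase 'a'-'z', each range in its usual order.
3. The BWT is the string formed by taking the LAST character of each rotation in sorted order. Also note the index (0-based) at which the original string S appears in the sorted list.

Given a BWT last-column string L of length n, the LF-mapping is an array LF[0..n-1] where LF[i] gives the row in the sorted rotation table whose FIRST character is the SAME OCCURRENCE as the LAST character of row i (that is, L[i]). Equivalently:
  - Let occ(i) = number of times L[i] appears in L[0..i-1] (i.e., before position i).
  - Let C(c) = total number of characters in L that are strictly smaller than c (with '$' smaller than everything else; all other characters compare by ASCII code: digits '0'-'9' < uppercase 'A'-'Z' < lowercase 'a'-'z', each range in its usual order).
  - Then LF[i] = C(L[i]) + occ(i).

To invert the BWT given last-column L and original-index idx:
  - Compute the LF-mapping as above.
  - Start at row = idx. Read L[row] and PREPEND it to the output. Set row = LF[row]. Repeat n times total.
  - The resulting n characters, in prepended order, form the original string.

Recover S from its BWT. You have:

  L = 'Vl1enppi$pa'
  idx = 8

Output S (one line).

LF mapping: 2 6 1 4 7 8 9 5 0 10 3
Walk LF starting at row 8, prepending L[row]:
  step 1: row=8, L[8]='$', prepend. Next row=LF[8]=0
  step 2: row=0, L[0]='V', prepend. Next row=LF[0]=2
  step 3: row=2, L[2]='1', prepend. Next row=LF[2]=1
  step 4: row=1, L[1]='l', prepend. Next row=LF[1]=6
  step 5: row=6, L[6]='p', prepend. Next row=LF[6]=9
  step 6: row=9, L[9]='p', prepend. Next row=LF[9]=10
  step 7: row=10, L[10]='a', prepend. Next row=LF[10]=3
  step 8: row=3, L[3]='e', prepend. Next row=LF[3]=4
  step 9: row=4, L[4]='n', prepend. Next row=LF[4]=7
  step 10: row=7, L[7]='i', prepend. Next row=LF[7]=5
  step 11: row=5, L[5]='p', prepend. Next row=LF[5]=8
Reversed output: pineappl1V$

Answer: pineappl1V$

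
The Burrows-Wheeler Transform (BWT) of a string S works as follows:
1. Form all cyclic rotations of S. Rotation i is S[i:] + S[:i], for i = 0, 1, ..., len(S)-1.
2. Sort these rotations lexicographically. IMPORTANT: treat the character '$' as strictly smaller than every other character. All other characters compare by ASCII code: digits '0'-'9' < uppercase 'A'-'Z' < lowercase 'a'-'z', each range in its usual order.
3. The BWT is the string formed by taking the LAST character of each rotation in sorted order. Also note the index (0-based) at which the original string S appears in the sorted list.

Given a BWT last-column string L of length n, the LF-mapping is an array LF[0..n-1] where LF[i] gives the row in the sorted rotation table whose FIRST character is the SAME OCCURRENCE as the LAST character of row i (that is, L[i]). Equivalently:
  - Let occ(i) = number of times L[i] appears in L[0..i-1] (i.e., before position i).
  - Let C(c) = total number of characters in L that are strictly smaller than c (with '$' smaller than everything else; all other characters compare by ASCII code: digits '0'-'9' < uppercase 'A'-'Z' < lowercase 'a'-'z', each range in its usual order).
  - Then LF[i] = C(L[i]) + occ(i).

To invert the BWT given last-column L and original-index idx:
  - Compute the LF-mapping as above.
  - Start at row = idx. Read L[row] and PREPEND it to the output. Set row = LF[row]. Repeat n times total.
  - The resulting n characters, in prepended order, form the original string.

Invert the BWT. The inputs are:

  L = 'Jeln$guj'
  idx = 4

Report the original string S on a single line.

Answer: jungleJ$

Derivation:
LF mapping: 1 2 5 6 0 3 7 4
Walk LF starting at row 4, prepending L[row]:
  step 1: row=4, L[4]='$', prepend. Next row=LF[4]=0
  step 2: row=0, L[0]='J', prepend. Next row=LF[0]=1
  step 3: row=1, L[1]='e', prepend. Next row=LF[1]=2
  step 4: row=2, L[2]='l', prepend. Next row=LF[2]=5
  step 5: row=5, L[5]='g', prepend. Next row=LF[5]=3
  step 6: row=3, L[3]='n', prepend. Next row=LF[3]=6
  step 7: row=6, L[6]='u', prepend. Next row=LF[6]=7
  step 8: row=7, L[7]='j', prepend. Next row=LF[7]=4
Reversed output: jungleJ$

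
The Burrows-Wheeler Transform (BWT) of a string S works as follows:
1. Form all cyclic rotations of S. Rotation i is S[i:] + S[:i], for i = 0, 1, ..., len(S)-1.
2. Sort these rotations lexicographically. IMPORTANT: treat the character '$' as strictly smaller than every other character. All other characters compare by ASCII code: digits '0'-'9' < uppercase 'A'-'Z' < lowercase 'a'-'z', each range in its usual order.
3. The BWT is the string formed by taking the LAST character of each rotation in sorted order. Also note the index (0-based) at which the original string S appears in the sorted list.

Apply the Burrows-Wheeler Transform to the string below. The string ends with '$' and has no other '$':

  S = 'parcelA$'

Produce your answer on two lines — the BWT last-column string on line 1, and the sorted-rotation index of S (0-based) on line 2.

Answer: Alprce$a
6

Derivation:
All 8 rotations (rotation i = S[i:]+S[:i]):
  rot[0] = parcelA$
  rot[1] = arcelA$p
  rot[2] = rcelA$pa
  rot[3] = celA$par
  rot[4] = elA$parc
  rot[5] = lA$parce
  rot[6] = A$parcel
  rot[7] = $parcelA
Sorted (with $ < everything):
  sorted[0] = $parcelA  (last char: 'A')
  sorted[1] = A$parcel  (last char: 'l')
  sorted[2] = arcelA$p  (last char: 'p')
  sorted[3] = celA$par  (last char: 'r')
  sorted[4] = elA$parc  (last char: 'c')
  sorted[5] = lA$parce  (last char: 'e')
  sorted[6] = parcelA$  (last char: '$')
  sorted[7] = rcelA$pa  (last char: 'a')
Last column: Alprce$a
Original string S is at sorted index 6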